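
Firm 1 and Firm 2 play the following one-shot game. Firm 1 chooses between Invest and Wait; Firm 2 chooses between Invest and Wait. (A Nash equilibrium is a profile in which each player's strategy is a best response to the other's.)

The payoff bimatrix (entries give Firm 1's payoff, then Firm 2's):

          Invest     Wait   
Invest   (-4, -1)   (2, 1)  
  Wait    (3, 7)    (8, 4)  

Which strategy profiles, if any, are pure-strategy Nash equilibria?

(Invest, Invest): Firm 1 prefers Wait (3 > -4); Firm 2 prefers Wait (1 > -1) — not an equilibrium.
(Invest, Wait): Firm 1 prefers Wait (8 > 2) — not an equilibrium.
(Wait, Invest): Firm 1 gets 3 ≥ -4 from Invest, and Firm 2 gets 7 ≥ 4 from Wait — Nash equilibrium.
(Wait, Wait): Firm 2 prefers Invest (7 > 4) — not an equilibrium.

(Wait, Invest)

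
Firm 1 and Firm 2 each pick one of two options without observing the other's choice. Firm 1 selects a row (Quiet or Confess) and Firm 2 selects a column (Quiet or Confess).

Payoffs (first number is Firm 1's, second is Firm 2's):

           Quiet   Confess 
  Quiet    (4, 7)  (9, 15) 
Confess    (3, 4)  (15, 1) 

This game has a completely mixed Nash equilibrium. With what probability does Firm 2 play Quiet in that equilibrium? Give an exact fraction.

6/7

Let q be the probability that Firm 2 plays Quiet. In a completely mixed equilibrium, Firm 1 must be indifferent between Quiet and Confess.
Firm 1's expected payoff from Quiet is 4q + 9(1−q); from Confess it is 3q + 15(1−q).
Setting these equal: −5q + 9 = −12q + 15, so q = 6/7.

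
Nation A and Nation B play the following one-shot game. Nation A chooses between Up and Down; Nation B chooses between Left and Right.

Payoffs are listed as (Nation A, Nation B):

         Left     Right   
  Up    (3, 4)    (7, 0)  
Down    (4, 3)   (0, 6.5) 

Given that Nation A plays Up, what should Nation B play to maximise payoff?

Against Up, Nation B earns 4 from Left and 0 from Right.
So Left is the best response.

Left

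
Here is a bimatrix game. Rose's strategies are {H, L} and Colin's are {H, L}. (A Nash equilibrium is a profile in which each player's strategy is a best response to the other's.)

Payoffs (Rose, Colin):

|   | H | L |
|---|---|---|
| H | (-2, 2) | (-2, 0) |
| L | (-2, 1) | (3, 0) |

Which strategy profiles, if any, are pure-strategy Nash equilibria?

(H, H): Rose gets -2 ≥ -2 from L, and Colin gets 2 ≥ 0 from L — Nash equilibrium.
(H, L): Rose prefers L (3 > -2); Colin prefers H (2 > 0) — not an equilibrium.
(L, H): Rose gets -2 ≥ -2 from H, and Colin gets 1 ≥ 0 from L — Nash equilibrium.
(L, L): Colin prefers H (1 > 0) — not an equilibrium.

(H, H) and (L, H)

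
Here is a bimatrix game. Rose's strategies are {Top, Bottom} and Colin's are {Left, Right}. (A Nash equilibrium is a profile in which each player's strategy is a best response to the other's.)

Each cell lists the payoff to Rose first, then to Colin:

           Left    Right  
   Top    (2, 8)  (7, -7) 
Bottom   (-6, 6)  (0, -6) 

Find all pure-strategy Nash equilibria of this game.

(Top, Left): Rose gets 2 ≥ -6 from Bottom, and Colin gets 8 ≥ -7 from Right — Nash equilibrium.
(Top, Right): Colin prefers Left (8 > -7) — not an equilibrium.
(Bottom, Left): Rose prefers Top (2 > -6) — not an equilibrium.
(Bottom, Right): Rose prefers Top (7 > 0); Colin prefers Left (6 > -6) — not an equilibrium.

(Top, Left)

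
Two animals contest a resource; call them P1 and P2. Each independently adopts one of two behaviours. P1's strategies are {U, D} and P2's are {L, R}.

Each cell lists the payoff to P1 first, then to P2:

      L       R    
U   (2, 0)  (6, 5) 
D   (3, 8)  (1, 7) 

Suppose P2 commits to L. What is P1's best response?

Against L, P1 earns 2 from U and 3 from D.
So D is the best response.

D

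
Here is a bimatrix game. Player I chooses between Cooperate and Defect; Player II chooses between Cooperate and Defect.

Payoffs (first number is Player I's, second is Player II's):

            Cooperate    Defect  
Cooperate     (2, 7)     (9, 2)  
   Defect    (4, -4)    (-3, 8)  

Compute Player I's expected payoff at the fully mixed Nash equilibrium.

First find q, the probability Player II plays Cooperate, from Player I's indifference between Cooperate and Defect: 2q + 9(1−q) = 4q − 3(1−q), giving q = 6/7.
Since Player I is indifferent in equilibrium, Player I's expected payoff equals the payoff from either row against (6/7, 1/7). Using Cooperate: 2(6/7) + 9(1/7) = 3.

3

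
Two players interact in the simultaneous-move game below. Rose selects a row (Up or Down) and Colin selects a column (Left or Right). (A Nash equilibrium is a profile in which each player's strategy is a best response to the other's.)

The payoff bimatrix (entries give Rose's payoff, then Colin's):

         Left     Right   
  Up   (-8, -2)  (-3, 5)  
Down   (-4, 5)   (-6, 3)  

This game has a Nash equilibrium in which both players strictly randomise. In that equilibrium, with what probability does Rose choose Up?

2/9

Let p be the probability that Rose plays Up. In a completely mixed equilibrium, Colin must be indifferent between Left and Right.
Colin's expected payoff from Left is −2p + 5(1−p); from Right it is 5p + 3(1−p).
Setting these equal: −7p + 5 = 2p + 3, so p = 2/9.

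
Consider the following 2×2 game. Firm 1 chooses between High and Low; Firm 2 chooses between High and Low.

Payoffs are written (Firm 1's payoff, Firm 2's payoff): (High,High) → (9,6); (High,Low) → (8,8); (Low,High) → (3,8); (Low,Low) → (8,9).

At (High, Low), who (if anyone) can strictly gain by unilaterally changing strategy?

Neither

Firm 1 at (High, Low) earns 8; deviating to Low yields 8 — not better.
Firm 2 earns 8; deviating to High yields 6 — not better.
Neither player can strictly improve; the profile is a Nash equilibrium.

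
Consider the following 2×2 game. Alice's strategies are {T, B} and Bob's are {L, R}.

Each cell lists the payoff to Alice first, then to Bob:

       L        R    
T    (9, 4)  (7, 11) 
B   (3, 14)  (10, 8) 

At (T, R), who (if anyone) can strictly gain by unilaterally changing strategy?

Alice at (T, R) earns 7; deviating to B yields 10 — a strict improvement.
Bob earns 11; deviating to L yields 4 — not better.
Only Alice has a strictly profitable deviation.

Alice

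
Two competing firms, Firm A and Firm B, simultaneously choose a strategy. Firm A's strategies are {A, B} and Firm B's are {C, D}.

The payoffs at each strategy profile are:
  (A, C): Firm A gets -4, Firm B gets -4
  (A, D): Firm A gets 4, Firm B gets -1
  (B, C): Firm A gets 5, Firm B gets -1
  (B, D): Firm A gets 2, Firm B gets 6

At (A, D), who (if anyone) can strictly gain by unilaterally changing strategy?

Firm A at (A, D) earns 4; deviating to B yields 2 — not better.
Firm B earns -1; deviating to C yields -4 — not better.
Neither player can strictly improve; the profile is a Nash equilibrium.

Neither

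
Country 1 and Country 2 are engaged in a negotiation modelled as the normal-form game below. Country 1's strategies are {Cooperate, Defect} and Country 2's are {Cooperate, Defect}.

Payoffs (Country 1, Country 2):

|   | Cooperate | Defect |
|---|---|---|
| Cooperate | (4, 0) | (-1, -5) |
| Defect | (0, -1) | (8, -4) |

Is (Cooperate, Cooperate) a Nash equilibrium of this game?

Yes

At (Cooperate, Cooperate), Country 1 earns 4; switching to Defect would give 0, so Country 1 has no profitable deviation.
Country 2 earns 0; switching to Defect would give -5, so Country 2 has no profitable deviation.
Neither player can gain by a unilateral deviation, so this profile is a Nash equilibrium.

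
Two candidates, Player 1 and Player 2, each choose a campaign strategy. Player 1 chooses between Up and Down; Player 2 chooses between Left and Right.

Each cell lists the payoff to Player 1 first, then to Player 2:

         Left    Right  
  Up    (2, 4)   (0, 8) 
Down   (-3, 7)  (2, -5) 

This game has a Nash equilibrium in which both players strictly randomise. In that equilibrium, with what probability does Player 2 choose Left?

2/7

Let y be the probability that Player 2 plays Left. In a completely mixed equilibrium, Player 1 must be indifferent between Up and Down.
Player 1's expected payoff from Up is 2y; from Down it is −3y + 2(1−y).
Setting these equal: 2y = −5y + 2, so y = 2/7.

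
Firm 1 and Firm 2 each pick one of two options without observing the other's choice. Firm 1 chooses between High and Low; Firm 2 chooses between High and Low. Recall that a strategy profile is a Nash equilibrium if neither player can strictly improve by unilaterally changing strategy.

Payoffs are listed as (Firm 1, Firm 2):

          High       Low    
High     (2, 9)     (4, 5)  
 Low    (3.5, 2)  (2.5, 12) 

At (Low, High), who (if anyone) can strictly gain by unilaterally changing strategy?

Firm 1 at (Low, High) earns 3.5; deviating to High yields 2 — not better.
Firm 2 earns 2; deviating to Low yields 12 — a strict improvement.
Only Firm 2 has a strictly profitable deviation.

Firm 2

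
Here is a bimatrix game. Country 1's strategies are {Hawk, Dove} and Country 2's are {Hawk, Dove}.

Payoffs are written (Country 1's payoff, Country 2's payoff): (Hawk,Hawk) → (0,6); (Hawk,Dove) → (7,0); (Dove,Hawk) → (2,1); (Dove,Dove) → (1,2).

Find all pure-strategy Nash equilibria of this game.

none

(Hawk, Hawk): Country 1 prefers Dove (2 > 0) — not an equilibrium.
(Hawk, Dove): Country 2 prefers Hawk (6 > 0) — not an equilibrium.
(Dove, Hawk): Country 2 prefers Dove (2 > 1) — not an equilibrium.
(Dove, Dove): Country 1 prefers Hawk (7 > 1) — not an equilibrium.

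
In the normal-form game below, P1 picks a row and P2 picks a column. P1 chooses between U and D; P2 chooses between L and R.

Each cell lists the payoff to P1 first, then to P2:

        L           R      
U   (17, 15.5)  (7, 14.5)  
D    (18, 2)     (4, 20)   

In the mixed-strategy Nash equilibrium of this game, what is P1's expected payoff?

29/2

First find q, the probability P2 plays L, from P1's indifference between U and D: 17q + 7(1−q) = 18q + 4(1−q), giving q = 3/4.
Since P1 is indifferent in equilibrium, P1's expected payoff equals the payoff from either row against (3/4, 1/4). Using U: 17(3/4) + 7(1/4) = 29/2.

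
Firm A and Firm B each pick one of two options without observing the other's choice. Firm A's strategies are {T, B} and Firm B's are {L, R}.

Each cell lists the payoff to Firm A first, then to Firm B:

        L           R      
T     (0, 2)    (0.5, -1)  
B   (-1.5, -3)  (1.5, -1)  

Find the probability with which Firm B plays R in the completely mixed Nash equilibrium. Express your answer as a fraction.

3/5

Let y be the probability that Firm B plays L. In a completely mixed equilibrium, Firm A must be indifferent between T and B.
Firm A's expected payoff from T is 0.5(1−y); from B it is −1.5y + 1.5(1−y).
Setting these equal: −0.5y + 0.5 = −3y + 1.5, so y = 2/5.
Therefore Firm B plays R with probability 1 − 2/5 = 3/5.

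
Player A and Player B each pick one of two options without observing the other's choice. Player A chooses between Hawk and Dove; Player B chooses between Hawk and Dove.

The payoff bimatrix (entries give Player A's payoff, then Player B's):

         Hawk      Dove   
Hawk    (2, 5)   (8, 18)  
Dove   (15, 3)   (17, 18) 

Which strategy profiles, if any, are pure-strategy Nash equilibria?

(Hawk, Hawk): Player A prefers Dove (15 > 2); Player B prefers Dove (18 > 5) — not an equilibrium.
(Hawk, Dove): Player A prefers Dove (17 > 8) — not an equilibrium.
(Dove, Hawk): Player B prefers Dove (18 > 3) — not an equilibrium.
(Dove, Dove): Player A gets 17 ≥ 8 from Hawk, and Player B gets 18 ≥ 3 from Hawk — Nash equilibrium.

(Dove, Dove)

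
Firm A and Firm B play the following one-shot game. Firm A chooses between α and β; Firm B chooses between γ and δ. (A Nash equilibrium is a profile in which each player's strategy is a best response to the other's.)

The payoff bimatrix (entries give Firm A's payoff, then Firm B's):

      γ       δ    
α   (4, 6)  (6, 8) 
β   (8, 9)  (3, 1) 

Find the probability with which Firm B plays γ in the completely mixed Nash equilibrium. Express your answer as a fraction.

3/7

Let q be the probability that Firm B plays γ. In a completely mixed equilibrium, Firm A must be indifferent between α and β.
Firm A's expected payoff from α is 4q + 6(1−q); from β it is 8q + 3(1−q).
Setting these equal: −2q + 6 = 5q + 3, so q = 3/7.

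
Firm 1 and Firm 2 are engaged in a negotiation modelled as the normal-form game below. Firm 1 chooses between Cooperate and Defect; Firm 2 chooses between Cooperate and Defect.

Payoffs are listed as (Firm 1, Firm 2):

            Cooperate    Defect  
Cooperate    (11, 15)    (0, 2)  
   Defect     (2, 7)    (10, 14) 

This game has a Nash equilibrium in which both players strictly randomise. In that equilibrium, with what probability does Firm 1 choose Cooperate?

7/20

Let r be the probability that Firm 1 plays Cooperate. In a completely mixed equilibrium, Firm 2 must be indifferent between Cooperate and Defect.
Firm 2's expected payoff from Cooperate is 15r + 7(1−r); from Defect it is 2r + 14(1−r).
Setting these equal: 8r + 7 = −12r + 14, so r = 7/20.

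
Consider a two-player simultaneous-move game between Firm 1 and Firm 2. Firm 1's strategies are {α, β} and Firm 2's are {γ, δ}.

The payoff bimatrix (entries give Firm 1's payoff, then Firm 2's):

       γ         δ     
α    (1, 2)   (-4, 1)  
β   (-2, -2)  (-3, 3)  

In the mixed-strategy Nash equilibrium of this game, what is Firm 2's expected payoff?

4/3

First find x, the probability Firm 1 plays α, from Firm 2's indifference between γ and δ: 2x − 2(1−x) = x + 3(1−x), giving x = 5/6.
Since Firm 2 is indifferent in equilibrium, Firm 2's expected payoff equals the payoff from either column against (5/6, 1/6). Using γ: 2(5/6) − 2(1/6) = 4/3.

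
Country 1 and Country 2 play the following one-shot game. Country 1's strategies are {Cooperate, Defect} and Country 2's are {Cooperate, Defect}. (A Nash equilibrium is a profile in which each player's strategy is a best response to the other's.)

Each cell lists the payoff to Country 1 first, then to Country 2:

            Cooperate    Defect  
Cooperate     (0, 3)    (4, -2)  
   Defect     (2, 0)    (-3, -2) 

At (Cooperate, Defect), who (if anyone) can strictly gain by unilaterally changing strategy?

Country 2

Country 1 at (Cooperate, Defect) earns 4; deviating to Defect yields -3 — not better.
Country 2 earns -2; deviating to Cooperate yields 3 — a strict improvement.
Only Country 2 has a strictly profitable deviation.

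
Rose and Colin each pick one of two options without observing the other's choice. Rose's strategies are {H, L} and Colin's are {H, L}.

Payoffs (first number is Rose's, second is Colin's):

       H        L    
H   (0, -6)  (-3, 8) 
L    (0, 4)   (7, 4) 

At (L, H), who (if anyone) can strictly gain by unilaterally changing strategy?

Rose at (L, H) earns 0; deviating to H yields 0 — not better.
Colin earns 4; deviating to L yields 4 — not better.
Neither player can strictly improve; the profile is a Nash equilibrium.

Neither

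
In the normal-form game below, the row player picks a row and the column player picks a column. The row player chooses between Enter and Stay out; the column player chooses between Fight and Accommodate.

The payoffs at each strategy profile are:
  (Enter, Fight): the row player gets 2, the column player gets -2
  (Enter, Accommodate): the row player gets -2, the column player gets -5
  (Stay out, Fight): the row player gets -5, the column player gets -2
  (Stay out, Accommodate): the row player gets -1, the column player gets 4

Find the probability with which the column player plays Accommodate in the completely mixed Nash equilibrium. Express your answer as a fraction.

Let c be the probability that the column player plays Fight. In a completely mixed equilibrium, the row player must be indifferent between Enter and Stay out.
The row player's expected payoff from Enter is 2c − 2(1−c); from Stay out it is −5c − (1−c).
Setting these equal: 4c − 2 = −4c − 1, so c = 1/8.
Therefore the column player plays Accommodate with probability 1 − 1/8 = 7/8.

7/8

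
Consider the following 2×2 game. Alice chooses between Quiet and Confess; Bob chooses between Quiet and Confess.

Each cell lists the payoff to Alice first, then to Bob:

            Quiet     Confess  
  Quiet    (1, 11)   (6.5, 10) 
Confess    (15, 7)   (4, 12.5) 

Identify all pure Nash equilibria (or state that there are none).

none

(Quiet, Quiet): Alice prefers Confess (15 > 1) — not an equilibrium.
(Quiet, Confess): Bob prefers Quiet (11 > 10) — not an equilibrium.
(Confess, Quiet): Bob prefers Confess (12.5 > 7) — not an equilibrium.
(Confess, Confess): Alice prefers Quiet (6.5 > 4) — not an equilibrium.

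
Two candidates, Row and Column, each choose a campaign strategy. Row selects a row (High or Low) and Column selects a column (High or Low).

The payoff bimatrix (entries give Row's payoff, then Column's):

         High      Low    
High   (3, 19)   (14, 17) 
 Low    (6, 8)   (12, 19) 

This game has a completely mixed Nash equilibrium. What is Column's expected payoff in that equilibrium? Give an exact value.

225/13

First find p, the probability Row plays High, from Column's indifference between High and Low: 19p + 8(1−p) = 17p + 19(1−p), giving p = 11/13.
Since Column is indifferent in equilibrium, Column's expected payoff equals the payoff from either column against (11/13, 2/13). Using High: 19(11/13) + 8(2/13) = 225/13.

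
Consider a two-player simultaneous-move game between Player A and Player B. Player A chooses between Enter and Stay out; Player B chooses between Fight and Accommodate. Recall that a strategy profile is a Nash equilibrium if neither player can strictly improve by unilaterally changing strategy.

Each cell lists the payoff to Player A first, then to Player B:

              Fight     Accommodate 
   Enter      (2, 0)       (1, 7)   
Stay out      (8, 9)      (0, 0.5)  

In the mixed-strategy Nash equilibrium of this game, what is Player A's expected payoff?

First find y, the probability Player B plays Fight, from Player A's indifference between Enter and Stay out: 2y + (1−y) = 8y, giving y = 1/7.
Since Player A is indifferent in equilibrium, Player A's expected payoff equals the payoff from either row against (1/7, 6/7). Using Enter: 2(1/7) + (6/7) = 8/7.

8/7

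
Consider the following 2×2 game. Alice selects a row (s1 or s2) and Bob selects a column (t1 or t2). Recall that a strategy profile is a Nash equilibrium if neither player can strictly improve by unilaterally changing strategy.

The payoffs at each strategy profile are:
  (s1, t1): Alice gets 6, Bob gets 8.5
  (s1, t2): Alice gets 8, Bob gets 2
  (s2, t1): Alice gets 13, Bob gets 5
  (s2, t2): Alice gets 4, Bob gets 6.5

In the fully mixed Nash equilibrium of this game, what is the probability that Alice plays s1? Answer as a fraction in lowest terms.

Let x be the probability that Alice plays s1. In a completely mixed equilibrium, Bob must be indifferent between t1 and t2.
Bob's expected payoff from t1 is 8.5x + 5(1−x); from t2 it is 2x + 6.5(1−x).
Setting these equal: 3.5x + 5 = −4.5x + 6.5, so x = 3/16.

3/16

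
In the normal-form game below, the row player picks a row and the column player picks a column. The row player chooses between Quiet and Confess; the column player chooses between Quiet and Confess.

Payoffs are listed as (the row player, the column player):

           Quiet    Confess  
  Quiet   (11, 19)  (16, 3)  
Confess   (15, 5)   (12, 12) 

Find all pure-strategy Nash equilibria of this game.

(Quiet, Quiet): the row player prefers Confess (15 > 11) — not an equilibrium.
(Quiet, Confess): the column player prefers Quiet (19 > 3) — not an equilibrium.
(Confess, Quiet): the column player prefers Confess (12 > 5) — not an equilibrium.
(Confess, Confess): the row player prefers Quiet (16 > 12) — not an equilibrium.

none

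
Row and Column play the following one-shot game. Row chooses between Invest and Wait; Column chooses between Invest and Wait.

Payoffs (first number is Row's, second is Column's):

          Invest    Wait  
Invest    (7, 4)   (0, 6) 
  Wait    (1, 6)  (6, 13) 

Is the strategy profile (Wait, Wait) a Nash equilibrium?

At (Wait, Wait), Row earns 6; switching to Invest would give 0, so Row has no profitable deviation.
Column earns 13; switching to Invest would give 6, so Column has no profitable deviation.
Neither player can gain by a unilateral deviation, so this profile is a Nash equilibrium.

Yes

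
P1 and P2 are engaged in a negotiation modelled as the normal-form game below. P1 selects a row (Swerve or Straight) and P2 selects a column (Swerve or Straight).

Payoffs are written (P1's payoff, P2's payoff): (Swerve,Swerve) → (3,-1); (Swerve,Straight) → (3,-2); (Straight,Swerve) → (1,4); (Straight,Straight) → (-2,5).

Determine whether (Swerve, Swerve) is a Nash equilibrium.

Yes

At (Swerve, Swerve), P1 earns 3; switching to Straight would give 1, so P1 has no profitable deviation.
P2 earns -1; switching to Straight would give -2, so P2 has no profitable deviation.
Neither player can gain by a unilateral deviation, so this profile is a Nash equilibrium.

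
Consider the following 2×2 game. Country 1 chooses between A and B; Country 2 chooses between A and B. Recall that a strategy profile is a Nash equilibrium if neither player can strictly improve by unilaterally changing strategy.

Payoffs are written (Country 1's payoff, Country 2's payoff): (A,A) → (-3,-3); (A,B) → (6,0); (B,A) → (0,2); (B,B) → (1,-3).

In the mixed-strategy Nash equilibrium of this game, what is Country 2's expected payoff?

-9/8

First find p, the probability Country 1 plays A, from Country 2's indifference between A and B: −3p + 2(1−p) = −3(1−p), giving p = 5/8.
Since Country 2 is indifferent in equilibrium, Country 2's expected payoff equals the payoff from either column against (5/8, 3/8). Using A: −3(5/8) + 2(3/8) = -9/8.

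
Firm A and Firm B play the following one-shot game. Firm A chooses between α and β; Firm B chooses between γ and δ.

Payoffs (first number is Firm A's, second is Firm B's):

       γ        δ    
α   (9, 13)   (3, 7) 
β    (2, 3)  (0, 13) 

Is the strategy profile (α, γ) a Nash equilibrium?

At (α, γ), Firm A earns 9; switching to β would give 2, so Firm A has no profitable deviation.
Firm B earns 13; switching to δ would give 7, so Firm B has no profitable deviation.
Neither player can gain by a unilateral deviation, so this profile is a Nash equilibrium.

Yes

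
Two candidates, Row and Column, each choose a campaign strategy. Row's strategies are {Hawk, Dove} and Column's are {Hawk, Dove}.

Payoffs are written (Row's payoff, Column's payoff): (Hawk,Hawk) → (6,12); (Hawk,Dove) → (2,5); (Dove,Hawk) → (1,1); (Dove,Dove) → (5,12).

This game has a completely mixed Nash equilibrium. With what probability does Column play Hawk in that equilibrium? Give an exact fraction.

Let c be the probability that Column plays Hawk. In a completely mixed equilibrium, Row must be indifferent between Hawk and Dove.
Row's expected payoff from Hawk is 6c + 2(1−c); from Dove it is c + 5(1−c).
Setting these equal: 4c + 2 = −4c + 5, so c = 3/8.

3/8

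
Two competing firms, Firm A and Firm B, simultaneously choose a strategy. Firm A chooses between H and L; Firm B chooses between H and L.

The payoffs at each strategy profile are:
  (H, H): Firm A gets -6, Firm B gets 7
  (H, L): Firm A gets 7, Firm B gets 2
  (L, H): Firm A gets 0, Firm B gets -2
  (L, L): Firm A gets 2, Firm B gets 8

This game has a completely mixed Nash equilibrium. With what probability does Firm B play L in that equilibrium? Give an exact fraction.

6/11

Let y be the probability that Firm B plays H. In a completely mixed equilibrium, Firm A must be indifferent between H and L.
Firm A's expected payoff from H is −6y + 7(1−y); from L it is 2(1−y).
Setting these equal: −13y + 7 = −2y + 2, so y = 5/11.
Therefore Firm B plays L with probability 1 − 5/11 = 6/11.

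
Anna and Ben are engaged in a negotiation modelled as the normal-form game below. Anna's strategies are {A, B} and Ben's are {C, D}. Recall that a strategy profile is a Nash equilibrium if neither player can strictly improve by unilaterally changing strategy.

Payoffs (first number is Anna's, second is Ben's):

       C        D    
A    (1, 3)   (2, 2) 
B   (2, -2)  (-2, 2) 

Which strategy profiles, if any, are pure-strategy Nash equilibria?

(A, C): Anna prefers B (2 > 1) — not an equilibrium.
(A, D): Ben prefers C (3 > 2) — not an equilibrium.
(B, C): Ben prefers D (2 > -2) — not an equilibrium.
(B, D): Anna prefers A (2 > -2) — not an equilibrium.

none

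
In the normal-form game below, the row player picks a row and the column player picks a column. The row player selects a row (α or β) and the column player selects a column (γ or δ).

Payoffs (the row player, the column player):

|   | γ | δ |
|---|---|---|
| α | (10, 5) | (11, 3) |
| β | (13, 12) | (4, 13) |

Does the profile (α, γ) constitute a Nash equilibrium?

No

At (α, γ), the row player earns 10; switching to β would give 13, so the row player would deviate.
The column player earns 5; switching to δ would give 3, so the column player has no profitable deviation.
Since at least one player can profitably deviate, this is not a Nash equilibrium.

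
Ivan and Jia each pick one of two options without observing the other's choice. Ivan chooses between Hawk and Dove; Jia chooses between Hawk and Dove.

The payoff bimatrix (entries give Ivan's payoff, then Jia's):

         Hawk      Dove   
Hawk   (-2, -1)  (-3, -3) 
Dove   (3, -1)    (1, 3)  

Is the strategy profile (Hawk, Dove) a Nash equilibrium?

No

At (Hawk, Dove), Ivan earns -3; switching to Dove would give 1, so Ivan would deviate.
Jia earns -3; switching to Hawk would give -1, so Jia would deviate.
Since at least one player can profitably deviate, this is not a Nash equilibrium.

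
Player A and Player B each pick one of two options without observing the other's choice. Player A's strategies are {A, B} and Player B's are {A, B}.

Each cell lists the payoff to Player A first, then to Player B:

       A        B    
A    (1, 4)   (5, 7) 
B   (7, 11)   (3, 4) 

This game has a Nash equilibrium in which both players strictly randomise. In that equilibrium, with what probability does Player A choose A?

7/10

Let p be the probability that Player A plays A. In a completely mixed equilibrium, Player B must be indifferent between A and B.
Player B's expected payoff from A is 4p + 11(1−p); from B it is 7p + 4(1−p).
Setting these equal: −7p + 11 = 3p + 4, so p = 7/10.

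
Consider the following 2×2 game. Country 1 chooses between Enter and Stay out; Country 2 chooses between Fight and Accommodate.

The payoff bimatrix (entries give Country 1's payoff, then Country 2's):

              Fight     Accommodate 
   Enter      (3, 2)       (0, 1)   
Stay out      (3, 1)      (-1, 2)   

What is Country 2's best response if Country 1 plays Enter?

Fight

Against Enter, Country 2 earns 2 from Fight and 1 from Accommodate.
So Fight is the best response.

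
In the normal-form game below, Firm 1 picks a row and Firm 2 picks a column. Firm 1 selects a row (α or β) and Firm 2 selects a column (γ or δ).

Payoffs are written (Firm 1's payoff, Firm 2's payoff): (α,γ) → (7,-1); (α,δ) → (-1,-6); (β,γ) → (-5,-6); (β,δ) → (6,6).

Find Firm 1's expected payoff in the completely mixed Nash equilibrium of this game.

37/19

First find q, the probability Firm 2 plays γ, from Firm 1's indifference between α and β: 7q − (1−q) = −5q + 6(1−q), giving q = 7/19.
Since Firm 1 is indifferent in equilibrium, Firm 1's expected payoff equals the payoff from either row against (7/19, 12/19). Using α: 7(7/19) − (12/19) = 37/19.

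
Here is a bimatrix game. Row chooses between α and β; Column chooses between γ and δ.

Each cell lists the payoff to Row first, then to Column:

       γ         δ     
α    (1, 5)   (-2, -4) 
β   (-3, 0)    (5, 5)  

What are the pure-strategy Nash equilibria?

(α, γ): Row gets 1 ≥ -3 from β, and Column gets 5 ≥ -4 from δ — Nash equilibrium.
(α, δ): Row prefers β (5 > -2); Column prefers γ (5 > -4) — not an equilibrium.
(β, γ): Row prefers α (1 > -3); Column prefers δ (5 > 0) — not an equilibrium.
(β, δ): Row gets 5 ≥ -2 from α, and Column gets 5 ≥ 0 from γ — Nash equilibrium.

(α, γ) and (β, δ)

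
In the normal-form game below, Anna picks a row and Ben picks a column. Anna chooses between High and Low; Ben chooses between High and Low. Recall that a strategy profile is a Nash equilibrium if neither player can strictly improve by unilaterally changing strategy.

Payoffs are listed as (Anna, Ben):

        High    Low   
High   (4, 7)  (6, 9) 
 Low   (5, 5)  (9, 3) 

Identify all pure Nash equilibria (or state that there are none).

(Low, High)

(High, High): Anna prefers Low (5 > 4); Ben prefers Low (9 > 7) — not an equilibrium.
(High, Low): Anna prefers Low (9 > 6) — not an equilibrium.
(Low, High): Anna gets 5 ≥ 4 from High, and Ben gets 5 ≥ 3 from Low — Nash equilibrium.
(Low, Low): Ben prefers High (5 > 3) — not an equilibrium.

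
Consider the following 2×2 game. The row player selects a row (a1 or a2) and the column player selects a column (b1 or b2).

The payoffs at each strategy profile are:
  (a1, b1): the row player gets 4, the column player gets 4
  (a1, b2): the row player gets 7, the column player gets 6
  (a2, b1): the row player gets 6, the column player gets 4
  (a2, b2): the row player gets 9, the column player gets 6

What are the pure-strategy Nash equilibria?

(a1, b1): the row player prefers a2 (6 > 4); the column player prefers b2 (6 > 4) — not an equilibrium.
(a1, b2): the row player prefers a2 (9 > 7) — not an equilibrium.
(a2, b1): the column player prefers b2 (6 > 4) — not an equilibrium.
(a2, b2): the row player gets 9 ≥ 7 from a1, and the column player gets 6 ≥ 4 from b1 — Nash equilibrium.

(a2, b2)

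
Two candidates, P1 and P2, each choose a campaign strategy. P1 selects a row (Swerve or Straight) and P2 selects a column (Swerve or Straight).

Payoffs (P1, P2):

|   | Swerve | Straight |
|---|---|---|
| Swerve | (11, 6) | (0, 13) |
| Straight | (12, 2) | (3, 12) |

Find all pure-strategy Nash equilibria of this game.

(Swerve, Swerve): P1 prefers Straight (12 > 11); P2 prefers Straight (13 > 6) — not an equilibrium.
(Swerve, Straight): P1 prefers Straight (3 > 0) — not an equilibrium.
(Straight, Swerve): P2 prefers Straight (12 > 2) — not an equilibrium.
(Straight, Straight): P1 gets 3 ≥ 0 from Swerve, and P2 gets 12 ≥ 2 from Swerve — Nash equilibrium.

(Straight, Straight)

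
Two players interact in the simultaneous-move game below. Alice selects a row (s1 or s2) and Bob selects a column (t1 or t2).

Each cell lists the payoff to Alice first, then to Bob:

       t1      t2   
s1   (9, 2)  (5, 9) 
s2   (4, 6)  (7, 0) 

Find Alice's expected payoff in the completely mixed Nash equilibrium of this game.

43/7

First find q, the probability Bob plays t1, from Alice's indifference between s1 and s2: 9q + 5(1−q) = 4q + 7(1−q), giving q = 2/7.
Since Alice is indifferent in equilibrium, Alice's expected payoff equals the payoff from either row against (2/7, 5/7). Using s1: 9(2/7) + 5(5/7) = 43/7.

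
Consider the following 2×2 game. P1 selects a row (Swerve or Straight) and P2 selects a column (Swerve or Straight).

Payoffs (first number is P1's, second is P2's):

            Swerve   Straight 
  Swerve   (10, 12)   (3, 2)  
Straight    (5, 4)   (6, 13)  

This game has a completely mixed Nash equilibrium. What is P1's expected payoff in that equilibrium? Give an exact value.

45/8

First find y, the probability P2 plays Swerve, from P1's indifference between Swerve and Straight: 10y + 3(1−y) = 5y + 6(1−y), giving y = 3/8.
Since P1 is indifferent in equilibrium, P1's expected payoff equals the payoff from either row against (3/8, 5/8). Using Swerve: 10(3/8) + 3(5/8) = 45/8.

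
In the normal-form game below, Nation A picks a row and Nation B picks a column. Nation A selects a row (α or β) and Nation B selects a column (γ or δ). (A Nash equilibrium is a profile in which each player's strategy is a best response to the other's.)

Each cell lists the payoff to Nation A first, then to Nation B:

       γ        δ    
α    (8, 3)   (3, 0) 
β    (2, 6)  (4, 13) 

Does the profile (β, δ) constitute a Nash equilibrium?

Yes

At (β, δ), Nation A earns 4; switching to α would give 3, so Nation A has no profitable deviation.
Nation B earns 13; switching to γ would give 6, so Nation B has no profitable deviation.
Neither player can gain by a unilateral deviation, so this profile is a Nash equilibrium.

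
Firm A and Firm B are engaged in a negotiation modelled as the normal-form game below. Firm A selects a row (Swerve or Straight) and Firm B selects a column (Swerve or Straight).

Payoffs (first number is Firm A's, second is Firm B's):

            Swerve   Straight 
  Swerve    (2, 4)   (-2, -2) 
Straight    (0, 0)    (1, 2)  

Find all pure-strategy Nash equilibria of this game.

(Swerve, Swerve): Firm A gets 2 ≥ 0 from Straight, and Firm B gets 4 ≥ -2 from Straight — Nash equilibrium.
(Swerve, Straight): Firm A prefers Straight (1 > -2); Firm B prefers Swerve (4 > -2) — not an equilibrium.
(Straight, Swerve): Firm A prefers Swerve (2 > 0); Firm B prefers Straight (2 > 0) — not an equilibrium.
(Straight, Straight): Firm A gets 1 ≥ -2 from Swerve, and Firm B gets 2 ≥ 0 from Swerve — Nash equilibrium.

(Swerve, Swerve) and (Straight, Straight)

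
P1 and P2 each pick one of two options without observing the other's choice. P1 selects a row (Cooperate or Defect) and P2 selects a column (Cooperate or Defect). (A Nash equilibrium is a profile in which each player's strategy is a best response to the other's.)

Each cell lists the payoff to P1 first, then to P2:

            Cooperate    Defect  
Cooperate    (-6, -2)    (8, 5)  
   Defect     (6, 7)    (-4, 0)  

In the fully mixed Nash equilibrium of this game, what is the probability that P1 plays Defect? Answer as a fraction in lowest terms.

1/2

Let p be the probability that P1 plays Cooperate. In a completely mixed equilibrium, P2 must be indifferent between Cooperate and Defect.
P2's expected payoff from Cooperate is −2p + 7(1−p); from Defect it is 5p.
Setting these equal: −9p + 7 = 5p, so p = 1/2.
Therefore P1 plays Defect with probability 1 − 1/2 = 1/2.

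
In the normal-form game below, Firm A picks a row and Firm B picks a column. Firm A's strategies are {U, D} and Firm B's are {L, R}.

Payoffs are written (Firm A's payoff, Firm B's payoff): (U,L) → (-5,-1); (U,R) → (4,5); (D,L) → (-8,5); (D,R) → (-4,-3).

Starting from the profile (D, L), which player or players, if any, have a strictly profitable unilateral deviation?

Firm A

Firm A at (D, L) earns -8; deviating to U yields -5 — a strict improvement.
Firm B earns 5; deviating to R yields -3 — not better.
Only Firm A has a strictly profitable deviation.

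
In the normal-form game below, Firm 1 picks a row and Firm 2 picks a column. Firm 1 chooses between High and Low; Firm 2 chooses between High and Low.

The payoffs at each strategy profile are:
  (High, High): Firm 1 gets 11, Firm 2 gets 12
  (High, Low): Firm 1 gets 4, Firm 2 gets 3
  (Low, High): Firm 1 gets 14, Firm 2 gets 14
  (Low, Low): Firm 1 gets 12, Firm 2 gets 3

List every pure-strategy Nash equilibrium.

(Low, High)

(High, High): Firm 1 prefers Low (14 > 11) — not an equilibrium.
(High, Low): Firm 1 prefers Low (12 > 4); Firm 2 prefers High (12 > 3) — not an equilibrium.
(Low, High): Firm 1 gets 14 ≥ 11 from High, and Firm 2 gets 14 ≥ 3 from Low — Nash equilibrium.
(Low, Low): Firm 2 prefers High (14 > 3) — not an equilibrium.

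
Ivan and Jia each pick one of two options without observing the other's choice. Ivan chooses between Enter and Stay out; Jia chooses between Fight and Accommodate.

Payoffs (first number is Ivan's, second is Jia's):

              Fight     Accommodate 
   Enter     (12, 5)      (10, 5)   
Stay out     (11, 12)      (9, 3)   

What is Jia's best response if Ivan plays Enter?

either — both Fight and Accommodate are best responses

Against Enter, Jia earns 5 from Fight and 5 from Accommodate.
So either strategy is a best response.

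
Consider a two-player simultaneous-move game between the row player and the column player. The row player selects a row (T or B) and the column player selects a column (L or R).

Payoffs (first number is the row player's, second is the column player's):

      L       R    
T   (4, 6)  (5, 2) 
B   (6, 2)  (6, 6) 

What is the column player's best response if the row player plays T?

L

Against T, the column player earns 6 from L and 2 from R.
So L is the best response.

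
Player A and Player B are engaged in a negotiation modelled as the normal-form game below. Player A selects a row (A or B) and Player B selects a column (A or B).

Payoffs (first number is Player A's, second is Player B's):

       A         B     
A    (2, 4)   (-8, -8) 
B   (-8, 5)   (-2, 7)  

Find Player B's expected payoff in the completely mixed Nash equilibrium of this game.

34/7

First find x, the probability Player A plays A, from Player B's indifference between A and B: 4x + 5(1−x) = −8x + 7(1−x), giving x = 1/7.
Since Player B is indifferent in equilibrium, Player B's expected payoff equals the payoff from either column against (1/7, 6/7). Using A: 4(1/7) + 5(6/7) = 34/7.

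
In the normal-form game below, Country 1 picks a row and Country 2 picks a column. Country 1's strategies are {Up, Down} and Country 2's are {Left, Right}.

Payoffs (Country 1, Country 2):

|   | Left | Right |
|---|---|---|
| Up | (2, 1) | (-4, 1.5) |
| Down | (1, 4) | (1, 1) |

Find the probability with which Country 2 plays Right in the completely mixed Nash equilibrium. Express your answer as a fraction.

Let c be the probability that Country 2 plays Left. In a completely mixed equilibrium, Country 1 must be indifferent between Up and Down.
Country 1's expected payoff from Up is 2c − 4(1−c); from Down it is c + (1−c).
Setting these equal: 6c − 4 = 1, so c = 5/6.
Therefore Country 2 plays Right with probability 1 − 5/6 = 1/6.

1/6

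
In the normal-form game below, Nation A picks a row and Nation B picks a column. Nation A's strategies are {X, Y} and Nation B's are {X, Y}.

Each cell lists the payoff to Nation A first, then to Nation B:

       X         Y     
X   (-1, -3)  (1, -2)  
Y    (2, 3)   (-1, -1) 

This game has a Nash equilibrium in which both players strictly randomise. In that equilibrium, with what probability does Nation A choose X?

4/5

Let p be the probability that Nation A plays X. In a completely mixed equilibrium, Nation B must be indifferent between X and Y.
Nation B's expected payoff from X is −3p + 3(1−p); from Y it is −2p − (1−p).
Setting these equal: −6p + 3 = −p − 1, so p = 4/5.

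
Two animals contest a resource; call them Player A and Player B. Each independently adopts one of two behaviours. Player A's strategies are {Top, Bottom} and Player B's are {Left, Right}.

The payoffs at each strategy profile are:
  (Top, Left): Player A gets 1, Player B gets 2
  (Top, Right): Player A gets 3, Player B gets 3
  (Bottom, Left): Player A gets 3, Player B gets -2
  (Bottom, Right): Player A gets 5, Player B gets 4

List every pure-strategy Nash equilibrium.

(Top, Left): Player A prefers Bottom (3 > 1); Player B prefers Right (3 > 2) — not an equilibrium.
(Top, Right): Player A prefers Bottom (5 > 3) — not an equilibrium.
(Bottom, Left): Player B prefers Right (4 > -2) — not an equilibrium.
(Bottom, Right): Player A gets 5 ≥ 3 from Top, and Player B gets 4 ≥ -2 from Left — Nash equilibrium.

(Bottom, Right)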